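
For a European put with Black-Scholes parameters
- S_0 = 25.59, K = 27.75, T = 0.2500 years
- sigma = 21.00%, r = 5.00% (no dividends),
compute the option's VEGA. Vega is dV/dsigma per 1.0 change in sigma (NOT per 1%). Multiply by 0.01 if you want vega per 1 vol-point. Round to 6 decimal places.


Answer: Vega = 4.263080

Derivation:
d1 = -0.6002065716; d2 = -0.7052065716
phi(d1) = 0.3331832975; exp(-qT) = 1.0000000000; exp(-rT) = 0.9875778005
Vega = S * exp(-qT) * phi(d1) * sqrt(T) = 25.5900 * 1.0000000000 * 0.3331832975 * 0.5000000000 = 4.263080


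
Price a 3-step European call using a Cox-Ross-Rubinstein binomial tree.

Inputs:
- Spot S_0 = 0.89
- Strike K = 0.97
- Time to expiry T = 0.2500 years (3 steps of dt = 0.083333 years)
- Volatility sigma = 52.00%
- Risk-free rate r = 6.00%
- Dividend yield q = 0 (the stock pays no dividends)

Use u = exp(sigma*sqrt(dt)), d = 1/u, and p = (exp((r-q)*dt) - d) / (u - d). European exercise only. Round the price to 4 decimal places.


dt = T/N = 0.083333
u = exp(sigma*sqrt(dt)) = 1.161963; d = 1/u = 0.860612
p = (exp((r-q)*dt) - d) / (u - d) = 0.479176
Discount per step: exp(-r*dt) = 0.995012
Stock lattice S(k, i) with i counting down-moves:
  k=0: S(0,0) = 0.8900
  k=1: S(1,0) = 1.0341; S(1,1) = 0.7659
  k=2: S(2,0) = 1.2016; S(2,1) = 0.8900; S(2,2) = 0.6592
  k=3: S(3,0) = 1.3963; S(3,1) = 1.0341; S(3,2) = 0.7659; S(3,3) = 0.5673
Terminal payoffs V(N, i) = max(S_T - K, 0):
  V(3,0) = 0.426263; V(3,1) = 0.064147; V(3,2) = 0.000000; V(3,3) = 0.000000
Backward induction: V(k, i) = exp(-r*dt) * [p * V(k+1, i) + (1-p) * V(k+1, i+1)].
  V(2,0) = exp(-r*dt) * [p*0.426263 + (1-p)*0.064147] = 0.236479
  V(2,1) = exp(-r*dt) * [p*0.064147 + (1-p)*0.000000] = 0.030585
  V(2,2) = exp(-r*dt) * [p*0.000000 + (1-p)*0.000000] = 0.000000
  V(1,0) = exp(-r*dt) * [p*0.236479 + (1-p)*0.030585] = 0.128600
  V(1,1) = exp(-r*dt) * [p*0.030585 + (1-p)*0.000000] = 0.014582
  V(0,0) = exp(-r*dt) * [p*0.128600 + (1-p)*0.014582] = 0.068871

Answer: Price = V(0,0) = 0.0689


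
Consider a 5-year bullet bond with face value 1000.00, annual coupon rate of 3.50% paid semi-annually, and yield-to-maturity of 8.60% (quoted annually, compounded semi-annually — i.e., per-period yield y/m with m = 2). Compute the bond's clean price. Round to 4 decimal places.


Coupon per period c = face * coupon_rate / m = 17.500000
Periods per year m = 2; per-period yield y/m = 0.043000
Number of cashflows N = 10
Cashflows (t years, CF_t, discount factor 1/(1+y/m)^(m*t), PV):
  t = 0.5000: CF_t = 17.500000, DF = 0.958773, PV = 16.778523
  t = 1.0000: CF_t = 17.500000, DF = 0.919245, PV = 16.086791
  t = 1.5000: CF_t = 17.500000, DF = 0.881347, PV = 15.423578
  t = 2.0000: CF_t = 17.500000, DF = 0.845012, PV = 14.787706
  t = 2.5000: CF_t = 17.500000, DF = 0.810174, PV = 14.178050
  t = 3.0000: CF_t = 17.500000, DF = 0.776773, PV = 13.593528
  t = 3.5000: CF_t = 17.500000, DF = 0.744749, PV = 13.033105
  t = 4.0000: CF_t = 17.500000, DF = 0.714045, PV = 12.495786
  t = 4.5000: CF_t = 17.500000, DF = 0.684607, PV = 11.980619
  t = 5.0000: CF_t = 1017.500000, DF = 0.656382, PV = 667.869074
Price P = sum_t PV_t = 796.226762

Answer: Price = 796.2268


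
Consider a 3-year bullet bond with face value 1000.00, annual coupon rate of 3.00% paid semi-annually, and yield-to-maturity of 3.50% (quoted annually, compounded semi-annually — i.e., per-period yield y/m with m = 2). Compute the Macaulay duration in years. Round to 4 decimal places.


Answer: Macaulay duration = 2.8904 years

Derivation:
Coupon per period c = face * coupon_rate / m = 15.000000
Periods per year m = 2; per-period yield y/m = 0.017500
Number of cashflows N = 6
Cashflows (t years, CF_t, discount factor 1/(1+y/m)^(m*t), PV):
  t = 0.5000: CF_t = 15.000000, DF = 0.982801, PV = 14.742015
  t = 1.0000: CF_t = 15.000000, DF = 0.965898, PV = 14.488467
  t = 1.5000: CF_t = 15.000000, DF = 0.949285, PV = 14.239279
  t = 2.0000: CF_t = 15.000000, DF = 0.932959, PV = 13.994378
  t = 2.5000: CF_t = 15.000000, DF = 0.916913, PV = 13.753688
  t = 3.0000: CF_t = 1015.000000, DF = 0.901143, PV = 914.659680
Price P = sum_t PV_t = 985.877506
Macaulay numerator sum_t t * PV_t:
  t * PV_t at t = 0.5000: 7.371007
  t * PV_t at t = 1.0000: 14.488467
  t * PV_t at t = 1.5000: 21.358919
  t * PV_t at t = 2.0000: 27.988755
  t * PV_t at t = 2.5000: 34.384220
  t * PV_t at t = 3.0000: 2743.979039
Macaulay duration D = (sum_t t * PV_t) / P = 2849.570407 / 985.877506 = 2.890390


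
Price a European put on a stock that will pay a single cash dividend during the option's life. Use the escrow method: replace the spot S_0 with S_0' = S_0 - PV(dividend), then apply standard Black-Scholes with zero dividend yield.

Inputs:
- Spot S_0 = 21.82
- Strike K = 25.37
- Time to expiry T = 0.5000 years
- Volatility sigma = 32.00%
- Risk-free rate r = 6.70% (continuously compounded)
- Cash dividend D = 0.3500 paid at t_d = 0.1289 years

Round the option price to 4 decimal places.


PV(D) = D * exp(-r * t_d) = 0.3500 * 0.99140089 = 0.34699031
S_0' = S_0 - PV(D) = 21.8200 - 0.34699031 = 21.47300969
d1 = (ln(S_0'/K) + (r + sigma^2/2)*T) / (sigma*sqrt(T)) = -0.47584128
d2 = d1 - sigma*sqrt(T) = -0.70211545
exp(-rT) = 0.96705491
N(-d1) = 0.68290627; N(-d2) = 0.75869642
P = K * exp(-rT) * N(-d2) - S_0' * N(-d1) = 25.3700 * 0.96705491 * 0.75869642 - 21.47300969 * 0.68290627 = 3.9499

Answer: Price = 3.9499


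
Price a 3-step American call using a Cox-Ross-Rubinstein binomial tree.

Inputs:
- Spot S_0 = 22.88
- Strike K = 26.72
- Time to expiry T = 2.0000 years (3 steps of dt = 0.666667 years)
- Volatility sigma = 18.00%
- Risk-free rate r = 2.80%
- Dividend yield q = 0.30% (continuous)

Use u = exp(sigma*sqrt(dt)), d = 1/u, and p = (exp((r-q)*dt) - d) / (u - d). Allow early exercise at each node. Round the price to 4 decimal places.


Answer: Price = V(0,0) = 1.1770

Derivation:
dt = T/N = 0.666667
u = exp(sigma*sqrt(dt)) = 1.158319; d = 1/u = 0.863320
p = (exp((r-q)*dt) - d) / (u - d) = 0.520295
Discount per step: exp(-r*dt) = 0.981506
Stock lattice S(k, i) with i counting down-moves:
  k=0: S(0,0) = 22.8800
  k=1: S(1,0) = 26.5023; S(1,1) = 19.7528
  k=2: S(2,0) = 30.6981; S(2,1) = 22.8800; S(2,2) = 17.0530
  k=3: S(3,0) = 35.5582; S(3,1) = 26.5023; S(3,2) = 19.7528; S(3,3) = 14.7222
Terminal payoffs V(N, i) = max(S_T - K, 0):
  V(3,0) = 8.838219; V(3,1) = 0.000000; V(3,2) = 0.000000; V(3,3) = 0.000000
Backward induction: V(k, i) = exp(-r*dt) * [p * V(k+1, i) + (1-p) * V(k+1, i+1)]; then take max(V_cont, immediate exercise) for American.
  V(2,0) = exp(-r*dt) * [p*8.838219 + (1-p)*0.000000] = 4.513436; exercise = 3.978136; V(2,0) = max -> 4.513436
  V(2,1) = exp(-r*dt) * [p*0.000000 + (1-p)*0.000000] = 0.000000; exercise = 0.000000; V(2,1) = max -> 0.000000
  V(2,2) = exp(-r*dt) * [p*0.000000 + (1-p)*0.000000] = 0.000000; exercise = 0.000000; V(2,2) = max -> 0.000000
  V(1,0) = exp(-r*dt) * [p*4.513436 + (1-p)*0.000000] = 2.304888; exercise = 0.000000; V(1,0) = max -> 2.304888
  V(1,1) = exp(-r*dt) * [p*0.000000 + (1-p)*0.000000] = 0.000000; exercise = 0.000000; V(1,1) = max -> 0.000000
  V(0,0) = exp(-r*dt) * [p*2.304888 + (1-p)*0.000000] = 1.177043; exercise = 0.000000; V(0,0) = max -> 1.177043


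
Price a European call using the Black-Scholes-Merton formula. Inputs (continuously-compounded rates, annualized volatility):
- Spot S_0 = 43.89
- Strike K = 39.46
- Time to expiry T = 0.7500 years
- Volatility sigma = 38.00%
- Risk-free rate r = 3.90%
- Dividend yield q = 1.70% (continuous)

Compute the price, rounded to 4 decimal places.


Answer: Price = 8.2058

Derivation:
d1 = (ln(S/K) + (r - q + 0.5*sigma^2) * T) / (sigma * sqrt(T)) = 0.53799626
d2 = d1 - sigma * sqrt(T) = 0.20890661
exp(-rT) = 0.97117364; exp(-qT) = 0.98733094
C = S_0 * exp(-qT) * N(d1) - K * exp(-rT) * N(d2)
N(d1) = 0.70471019; N(d2) = 0.58273943
C = 43.8900 * 0.98733094 * 0.70471019 - 39.4600 * 0.97117364 * 0.58273943 = 8.2058


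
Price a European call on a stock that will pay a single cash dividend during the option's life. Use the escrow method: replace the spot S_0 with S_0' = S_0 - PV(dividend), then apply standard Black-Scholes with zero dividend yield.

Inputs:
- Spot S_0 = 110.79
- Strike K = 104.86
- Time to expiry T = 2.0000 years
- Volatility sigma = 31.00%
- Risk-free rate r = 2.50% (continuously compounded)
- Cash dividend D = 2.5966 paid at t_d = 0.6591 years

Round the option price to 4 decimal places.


Answer: Price = 22.5953

Derivation:
PV(D) = D * exp(-r * t_d) = 2.5966 * 0.98365751 = 2.55416509
S_0' = S_0 - PV(D) = 110.7900 - 2.55416509 = 108.23583491
d1 = (ln(S_0'/K) + (r + sigma^2/2)*T) / (sigma*sqrt(T)) = 0.40552888
d2 = d1 - sigma*sqrt(T) = -0.03287733
exp(-rT) = 0.95122942
N(d1) = 0.65745560; N(d2) = 0.48688621
C = S_0' * N(d1) - K * exp(-rT) * N(d2) = 108.23583491 * 0.65745560 - 104.8600 * 0.95122942 * 0.48688621 = 22.5953


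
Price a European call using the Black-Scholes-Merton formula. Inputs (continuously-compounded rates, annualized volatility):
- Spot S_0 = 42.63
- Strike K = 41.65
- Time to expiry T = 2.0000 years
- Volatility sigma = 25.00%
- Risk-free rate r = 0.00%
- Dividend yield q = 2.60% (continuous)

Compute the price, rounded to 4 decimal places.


Answer: Price = 5.1902

Derivation:
d1 = (ln(S/K) + (r - q + 0.5*sigma^2) * T) / (sigma * sqrt(T)) = 0.09547882
d2 = d1 - sigma * sqrt(T) = -0.25807457
exp(-rT) = 1.00000000; exp(-qT) = 0.94932887
C = S_0 * exp(-qT) * N(d1) - K * exp(-rT) * N(d2)
N(d1) = 0.53803275; N(d2) = 0.39817468
C = 42.6300 * 0.94932887 * 0.53803275 - 41.6500 * 1.00000000 * 0.39817468 = 5.1902


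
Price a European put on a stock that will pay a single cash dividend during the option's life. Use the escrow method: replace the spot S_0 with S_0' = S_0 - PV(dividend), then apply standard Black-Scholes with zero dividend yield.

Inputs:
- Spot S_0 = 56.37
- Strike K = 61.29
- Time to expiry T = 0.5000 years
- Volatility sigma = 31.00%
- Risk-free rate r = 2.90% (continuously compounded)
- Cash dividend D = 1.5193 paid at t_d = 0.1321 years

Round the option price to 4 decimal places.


Answer: Price = 8.2817

Derivation:
PV(D) = D * exp(-r * t_d) = 1.5193 * 0.99617643 = 1.51349085
S_0' = S_0 - PV(D) = 56.3700 - 1.51349085 = 54.85650915
d1 = (ln(S_0'/K) + (r + sigma^2/2)*T) / (sigma*sqrt(T)) = -0.33015430
d2 = d1 - sigma*sqrt(T) = -0.54935740
exp(-rT) = 0.98560462
N(-d1) = 0.62935831; N(-d2) = 0.70861990
P = K * exp(-rT) * N(-d2) - S_0' * N(-d1) = 61.2900 * 0.98560462 * 0.70861990 - 54.85650915 * 0.62935831 = 8.2817


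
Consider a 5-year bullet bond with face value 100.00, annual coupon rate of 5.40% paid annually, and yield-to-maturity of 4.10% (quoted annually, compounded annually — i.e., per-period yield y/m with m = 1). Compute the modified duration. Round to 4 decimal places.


Coupon per period c = face * coupon_rate / m = 5.400000
Periods per year m = 1; per-period yield y/m = 0.041000
Number of cashflows N = 5
Cashflows (t years, CF_t, discount factor 1/(1+y/m)^(m*t), PV):
  t = 1.0000: CF_t = 5.400000, DF = 0.960615, PV = 5.187320
  t = 2.0000: CF_t = 5.400000, DF = 0.922781, PV = 4.983016
  t = 3.0000: CF_t = 5.400000, DF = 0.886437, PV = 4.786759
  t = 4.0000: CF_t = 5.400000, DF = 0.851524, PV = 4.598232
  t = 5.0000: CF_t = 105.400000, DF = 0.817987, PV = 86.215820
Price P = sum_t PV_t = 105.771147
First compute Macaulay numerator sum_t t * PV_t:
  t * PV_t at t = 1.0000: 5.187320
  t * PV_t at t = 2.0000: 9.966032
  t * PV_t at t = 3.0000: 14.360277
  t * PV_t at t = 4.0000: 18.392926
  t * PV_t at t = 5.0000: 431.079100
Macaulay duration D = 478.985656 / 105.771147 = 4.528510
Modified duration = D / (1 + y/m) = 4.528510 / (1 + 0.041000) = 4.350153

Answer: Modified duration = 4.3502


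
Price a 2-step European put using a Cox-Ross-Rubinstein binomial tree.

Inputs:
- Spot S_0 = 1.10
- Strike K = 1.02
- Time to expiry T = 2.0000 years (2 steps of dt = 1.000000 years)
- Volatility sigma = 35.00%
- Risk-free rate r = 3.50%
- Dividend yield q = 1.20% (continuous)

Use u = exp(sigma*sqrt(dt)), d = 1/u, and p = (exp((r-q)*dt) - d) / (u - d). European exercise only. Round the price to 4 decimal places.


dt = T/N = 1.000000
u = exp(sigma*sqrt(dt)) = 1.419068; d = 1/u = 0.704688
p = (exp((r-q)*dt) - d) / (u - d) = 0.445951
Discount per step: exp(-r*dt) = 0.965605
Stock lattice S(k, i) with i counting down-moves:
  k=0: S(0,0) = 1.1000
  k=1: S(1,0) = 1.5610; S(1,1) = 0.7752
  k=2: S(2,0) = 2.2151; S(2,1) = 1.1000; S(2,2) = 0.5462
Terminal payoffs V(N, i) = max(K - S_T, 0):
  V(2,0) = 0.000000; V(2,1) = 0.000000; V(2,2) = 0.473756
Backward induction: V(k, i) = exp(-r*dt) * [p * V(k+1, i) + (1-p) * V(k+1, i+1)].
  V(1,0) = exp(-r*dt) * [p*0.000000 + (1-p)*0.000000] = 0.000000
  V(1,1) = exp(-r*dt) * [p*0.000000 + (1-p)*0.473756] = 0.253456
  V(0,0) = exp(-r*dt) * [p*0.000000 + (1-p)*0.253456] = 0.135597

Answer: Price = V(0,0) = 0.1356


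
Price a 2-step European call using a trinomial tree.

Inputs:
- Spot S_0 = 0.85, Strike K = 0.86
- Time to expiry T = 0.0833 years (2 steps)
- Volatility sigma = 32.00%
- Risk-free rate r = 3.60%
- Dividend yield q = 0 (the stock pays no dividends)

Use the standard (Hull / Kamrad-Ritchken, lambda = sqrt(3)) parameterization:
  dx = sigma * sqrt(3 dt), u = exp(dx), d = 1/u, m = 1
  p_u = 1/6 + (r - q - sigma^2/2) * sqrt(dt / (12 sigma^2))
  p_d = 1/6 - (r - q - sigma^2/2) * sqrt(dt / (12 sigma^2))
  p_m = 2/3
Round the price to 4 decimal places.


Answer: Price = V(0,0) = 0.0255

Derivation:
dt = T/N = 0.041650; dx = sigma*sqrt(3*dt) = 0.113114
u = exp(dx) = 1.119760; d = 1/u = 0.893048
p_u = 0.163868, p_m = 0.666667, p_d = 0.169465
Discount per step: exp(-r*dt) = 0.998502
Stock lattice S(k, j) with j the centered position index:
  k=0: S(0,+0) = 0.8500
  k=1: S(1,-1) = 0.7591; S(1,+0) = 0.8500; S(1,+1) = 0.9518
  k=2: S(2,-2) = 0.6779; S(2,-1) = 0.7591; S(2,+0) = 0.8500; S(2,+1) = 0.9518; S(2,+2) = 1.0658
Terminal payoffs V(N, j) = max(S_T - K, 0):
  V(2,-2) = 0.000000; V(2,-1) = 0.000000; V(2,+0) = 0.000000; V(2,+1) = 0.091796; V(2,+2) = 0.205783
Backward induction: V(k, j) = exp(-r*dt) * [p_u * V(k+1, j+1) + p_m * V(k+1, j) + p_d * V(k+1, j-1)]
  V(1,-1) = exp(-r*dt) * [p_u*0.000000 + p_m*0.000000 + p_d*0.000000] = 0.000000
  V(1,+0) = exp(-r*dt) * [p_u*0.091796 + p_m*0.000000 + p_d*0.000000] = 0.015020
  V(1,+1) = exp(-r*dt) * [p_u*0.205783 + p_m*0.091796 + p_d*0.000000] = 0.094777
  V(0,+0) = exp(-r*dt) * [p_u*0.094777 + p_m*0.015020 + p_d*0.000000] = 0.025506


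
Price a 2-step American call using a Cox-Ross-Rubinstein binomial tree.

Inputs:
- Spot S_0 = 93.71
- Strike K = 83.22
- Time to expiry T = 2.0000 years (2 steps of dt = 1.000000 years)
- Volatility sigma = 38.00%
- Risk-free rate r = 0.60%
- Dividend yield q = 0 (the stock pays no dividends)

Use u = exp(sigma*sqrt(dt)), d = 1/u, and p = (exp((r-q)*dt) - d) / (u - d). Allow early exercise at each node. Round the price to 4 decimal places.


dt = T/N = 1.000000
u = exp(sigma*sqrt(dt)) = 1.462285; d = 1/u = 0.683861
p = (exp((r-q)*dt) - d) / (u - d) = 0.413858
Discount per step: exp(-r*dt) = 0.994018
Stock lattice S(k, i) with i counting down-moves:
  k=0: S(0,0) = 93.7100
  k=1: S(1,0) = 137.0307; S(1,1) = 64.0847
  k=2: S(2,0) = 200.3779; S(2,1) = 93.7100; S(2,2) = 43.8250
Terminal payoffs V(N, i) = max(S_T - K, 0):
  V(2,0) = 117.157865; V(2,1) = 10.490000; V(2,2) = 0.000000
Backward induction: V(k, i) = exp(-r*dt) * [p * V(k+1, i) + (1-p) * V(k+1, i+1)]; then take max(V_cont, immediate exercise) for American.
  V(1,0) = exp(-r*dt) * [p*117.157865 + (1-p)*10.490000] = 54.308514; exercise = 53.810689; V(1,0) = max -> 54.308514
  V(1,1) = exp(-r*dt) * [p*10.490000 + (1-p)*0.000000] = 4.315400; exercise = 0.000000; V(1,1) = max -> 4.315400
  V(0,0) = exp(-r*dt) * [p*54.308514 + (1-p)*4.315400] = 24.855864; exercise = 10.490000; V(0,0) = max -> 24.855864

Answer: Price = V(0,0) = 24.8559


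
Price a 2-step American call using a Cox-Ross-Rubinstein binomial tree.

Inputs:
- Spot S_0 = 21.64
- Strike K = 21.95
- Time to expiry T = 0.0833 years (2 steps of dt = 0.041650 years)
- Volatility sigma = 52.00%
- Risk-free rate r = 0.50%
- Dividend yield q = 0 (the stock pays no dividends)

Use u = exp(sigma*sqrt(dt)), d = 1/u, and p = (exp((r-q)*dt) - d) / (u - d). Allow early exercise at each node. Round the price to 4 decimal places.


dt = T/N = 0.041650
u = exp(sigma*sqrt(dt)) = 1.111959; d = 1/u = 0.899314
p = (exp((r-q)*dt) - d) / (u - d) = 0.474473
Discount per step: exp(-r*dt) = 0.999792
Stock lattice S(k, i) with i counting down-moves:
  k=0: S(0,0) = 21.6400
  k=1: S(1,0) = 24.0628; S(1,1) = 19.4611
  k=2: S(2,0) = 26.7568; S(2,1) = 21.6400; S(2,2) = 17.5017
Terminal payoffs V(N, i) = max(S_T - K, 0):
  V(2,0) = 4.806839; V(2,1) = 0.000000; V(2,2) = 0.000000
Backward induction: V(k, i) = exp(-r*dt) * [p * V(k+1, i) + (1-p) * V(k+1, i+1)]; then take max(V_cont, immediate exercise) for American.
  V(1,0) = exp(-r*dt) * [p*4.806839 + (1-p)*0.000000] = 2.280243; exercise = 2.112793; V(1,0) = max -> 2.280243
  V(1,1) = exp(-r*dt) * [p*0.000000 + (1-p)*0.000000] = 0.000000; exercise = 0.000000; V(1,1) = max -> 0.000000
  V(0,0) = exp(-r*dt) * [p*2.280243 + (1-p)*0.000000] = 1.081689; exercise = 0.000000; V(0,0) = max -> 1.081689

Answer: Price = V(0,0) = 1.0817


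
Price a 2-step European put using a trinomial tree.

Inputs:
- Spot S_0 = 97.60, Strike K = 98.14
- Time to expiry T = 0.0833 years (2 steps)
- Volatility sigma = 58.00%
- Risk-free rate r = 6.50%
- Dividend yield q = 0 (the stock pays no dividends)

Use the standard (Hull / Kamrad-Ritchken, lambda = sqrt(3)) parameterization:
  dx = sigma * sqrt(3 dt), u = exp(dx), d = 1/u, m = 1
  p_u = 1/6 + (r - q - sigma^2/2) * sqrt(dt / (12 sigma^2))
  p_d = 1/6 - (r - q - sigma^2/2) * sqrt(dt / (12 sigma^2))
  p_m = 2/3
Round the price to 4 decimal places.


dt = T/N = 0.041650; dx = sigma*sqrt(3*dt) = 0.205020
u = exp(dx) = 1.227550; d = 1/u = 0.814631
p_u = 0.156184, p_m = 0.666667, p_d = 0.177149
Discount per step: exp(-r*dt) = 0.997296
Stock lattice S(k, j) with j the centered position index:
  k=0: S(0,+0) = 97.6000
  k=1: S(1,-1) = 79.5080; S(1,+0) = 97.6000; S(1,+1) = 119.8088
  k=2: S(2,-2) = 64.7697; S(2,-1) = 79.5080; S(2,+0) = 97.6000; S(2,+1) = 119.8088; S(2,+2) = 147.0713
Terminal payoffs V(N, j) = max(K - S_T, 0):
  V(2,-2) = 33.370320; V(2,-1) = 18.632008; V(2,+0) = 0.540000; V(2,+1) = 0.000000; V(2,+2) = 0.000000
Backward induction: V(k, j) = exp(-r*dt) * [p_u * V(k+1, j+1) + p_m * V(k+1, j) + p_d * V(k+1, j-1)]
  V(1,-1) = exp(-r*dt) * [p_u*0.540000 + p_m*18.632008 + p_d*33.370320] = 18.367413
  V(1,+0) = exp(-r*dt) * [p_u*0.000000 + p_m*0.540000 + p_d*18.632008] = 3.650750
  V(1,+1) = exp(-r*dt) * [p_u*0.000000 + p_m*0.000000 + p_d*0.540000] = 0.095402
  V(0,+0) = exp(-r*dt) * [p_u*0.095402 + p_m*3.650750 + p_d*18.367413] = 5.687090

Answer: Price = V(0,0) = 5.6871


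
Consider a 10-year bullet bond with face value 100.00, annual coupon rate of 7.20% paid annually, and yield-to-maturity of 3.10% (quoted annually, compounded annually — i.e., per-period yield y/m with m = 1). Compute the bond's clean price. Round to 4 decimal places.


Answer: Price = 134.7960

Derivation:
Coupon per period c = face * coupon_rate / m = 7.200000
Periods per year m = 1; per-period yield y/m = 0.031000
Number of cashflows N = 10
Cashflows (t years, CF_t, discount factor 1/(1+y/m)^(m*t), PV):
  t = 1.0000: CF_t = 7.200000, DF = 0.969932, PV = 6.983511
  t = 2.0000: CF_t = 7.200000, DF = 0.940768, PV = 6.773532
  t = 3.0000: CF_t = 7.200000, DF = 0.912481, PV = 6.569866
  t = 4.0000: CF_t = 7.200000, DF = 0.885045, PV = 6.372324
  t = 5.0000: CF_t = 7.200000, DF = 0.858434, PV = 6.180721
  t = 6.0000: CF_t = 7.200000, DF = 0.832622, PV = 5.994880
  t = 7.0000: CF_t = 7.200000, DF = 0.807587, PV = 5.814627
  t = 8.0000: CF_t = 7.200000, DF = 0.783305, PV = 5.639793
  t = 9.0000: CF_t = 7.200000, DF = 0.759752, PV = 5.470216
  t = 10.0000: CF_t = 107.200000, DF = 0.736908, PV = 78.996551
Price P = sum_t PV_t = 134.796022


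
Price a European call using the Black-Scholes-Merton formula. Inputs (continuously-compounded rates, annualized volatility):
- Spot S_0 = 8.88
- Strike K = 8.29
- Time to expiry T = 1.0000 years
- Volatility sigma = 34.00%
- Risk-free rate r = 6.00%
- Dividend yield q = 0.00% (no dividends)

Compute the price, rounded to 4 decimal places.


Answer: Price = 1.7416

Derivation:
d1 = (ln(S/K) + (r - q + 0.5*sigma^2) * T) / (sigma * sqrt(T)) = 0.54868114
d2 = d1 - sigma * sqrt(T) = 0.20868114
exp(-rT) = 0.94176453; exp(-qT) = 1.00000000
C = S_0 * exp(-qT) * N(d1) - K * exp(-rT) * N(d2)
N(d1) = 0.70838785; N(d2) = 0.58265142
C = 8.8800 * 1.00000000 * 0.70838785 - 8.2900 * 0.94176453 * 0.58265142 = 1.7416


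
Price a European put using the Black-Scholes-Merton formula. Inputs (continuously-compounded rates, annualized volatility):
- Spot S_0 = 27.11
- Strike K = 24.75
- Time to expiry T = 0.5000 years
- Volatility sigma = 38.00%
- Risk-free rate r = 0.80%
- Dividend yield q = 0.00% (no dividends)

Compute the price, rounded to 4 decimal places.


d1 = (ln(S/K) + (r - q + 0.5*sigma^2) * T) / (sigma * sqrt(T)) = 0.48819089
d2 = d1 - sigma * sqrt(T) = 0.21949032
exp(-rT) = 0.99600799; exp(-qT) = 1.00000000
P = K * exp(-rT) * N(-d2) - S_0 * exp(-qT) * N(-d1)
N(-d1) = 0.31270732; N(-d2) = 0.41313406
P = 24.7500 * 0.99600799 * 0.41313406 - 27.1100 * 1.00000000 * 0.31270732 = 1.7068

Answer: Price = 1.7068


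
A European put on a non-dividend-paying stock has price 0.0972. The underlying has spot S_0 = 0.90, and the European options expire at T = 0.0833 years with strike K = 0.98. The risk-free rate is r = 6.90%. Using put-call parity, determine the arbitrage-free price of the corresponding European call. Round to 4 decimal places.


Put-call parity: C - P = S_0 * exp(-qT) - K * exp(-rT).
S_0 * exp(-qT) = 0.9000 * 1.00000000 = 0.90000000
K * exp(-rT) = 0.9800 * 0.99426879 = 0.97438341
C = P + S*exp(-qT) - K*exp(-rT)
C = 0.0972 + 0.90000000 - 0.97438341 = 0.0228

Answer: Call price = 0.0228


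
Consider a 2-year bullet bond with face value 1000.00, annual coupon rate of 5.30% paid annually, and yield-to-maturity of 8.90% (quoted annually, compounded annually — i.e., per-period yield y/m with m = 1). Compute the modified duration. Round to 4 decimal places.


Coupon per period c = face * coupon_rate / m = 53.000000
Periods per year m = 1; per-period yield y/m = 0.089000
Number of cashflows N = 2
Cashflows (t years, CF_t, discount factor 1/(1+y/m)^(m*t), PV):
  t = 1.0000: CF_t = 53.000000, DF = 0.918274, PV = 48.668503
  t = 2.0000: CF_t = 1053.000000, DF = 0.843226, PV = 887.917492
Price P = sum_t PV_t = 936.585995
First compute Macaulay numerator sum_t t * PV_t:
  t * PV_t at t = 1.0000: 48.668503
  t * PV_t at t = 2.0000: 1775.834984
Macaulay duration D = 1824.503487 / 936.585995 = 1.948036
Modified duration = D / (1 + y/m) = 1.948036 / (1 + 0.089000) = 1.788830

Answer: Modified duration = 1.7888


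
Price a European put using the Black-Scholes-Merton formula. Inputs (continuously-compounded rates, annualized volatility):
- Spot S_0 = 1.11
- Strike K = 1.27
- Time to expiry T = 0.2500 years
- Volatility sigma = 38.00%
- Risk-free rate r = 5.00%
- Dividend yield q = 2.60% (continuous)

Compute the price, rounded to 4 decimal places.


d1 = (ln(S/K) + (r - q + 0.5*sigma^2) * T) / (sigma * sqrt(T)) = -0.58214150
d2 = d1 - sigma * sqrt(T) = -0.77214150
exp(-rT) = 0.98757780; exp(-qT) = 0.99352108
P = K * exp(-rT) * N(-d2) - S_0 * exp(-qT) * N(-d1)
N(-d1) = 0.71976431; N(-d2) = 0.77998469
P = 1.2700 * 0.98757780 * 0.77998469 - 1.1100 * 0.99352108 * 0.71976431 = 0.1845

Answer: Price = 0.1845


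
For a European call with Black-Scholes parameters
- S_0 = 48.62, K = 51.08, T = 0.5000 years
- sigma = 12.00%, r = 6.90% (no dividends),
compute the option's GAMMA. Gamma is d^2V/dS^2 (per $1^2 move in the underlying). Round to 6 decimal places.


Answer: Gamma = 0.095853

Derivation:
d1 = -0.1326775363; d2 = -0.2175303501
phi(d1) = 0.3954463320; exp(-qT) = 1.0000000000; exp(-rT) = 0.9660883397
Gamma = exp(-qT) * phi(d1) / (S * sigma * sqrt(T)) = 1.0000000000 * 0.3954463320 / (48.6200 * 0.1200 * 0.7071067812) = 0.095853


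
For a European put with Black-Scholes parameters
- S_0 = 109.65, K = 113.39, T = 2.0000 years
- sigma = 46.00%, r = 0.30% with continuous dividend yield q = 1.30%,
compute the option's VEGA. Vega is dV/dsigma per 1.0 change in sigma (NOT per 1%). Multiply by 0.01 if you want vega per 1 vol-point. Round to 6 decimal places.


d1 = 0.2429684552; d2 = -0.4075697835
phi(d1) = 0.3873388575; exp(-qT) = 0.9743350896; exp(-rT) = 0.9940179641
Vega = S * exp(-qT) * phi(d1) * sqrt(T) = 109.6500 * 0.9743350896 * 0.3873388575 * 1.4142135624 = 58.522523

Answer: Vega = 58.522523


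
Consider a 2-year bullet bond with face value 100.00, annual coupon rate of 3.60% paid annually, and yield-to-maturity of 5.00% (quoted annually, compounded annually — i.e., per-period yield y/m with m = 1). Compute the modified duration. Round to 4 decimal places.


Answer: Modified duration = 1.8712

Derivation:
Coupon per period c = face * coupon_rate / m = 3.600000
Periods per year m = 1; per-period yield y/m = 0.050000
Number of cashflows N = 2
Cashflows (t years, CF_t, discount factor 1/(1+y/m)^(m*t), PV):
  t = 1.0000: CF_t = 3.600000, DF = 0.952381, PV = 3.428571
  t = 2.0000: CF_t = 103.600000, DF = 0.907029, PV = 93.968254
Price P = sum_t PV_t = 97.396825
First compute Macaulay numerator sum_t t * PV_t:
  t * PV_t at t = 1.0000: 3.428571
  t * PV_t at t = 2.0000: 187.936508
Macaulay duration D = 191.365079 / 97.396825 = 1.964798
Modified duration = D / (1 + y/m) = 1.964798 / (1 + 0.050000) = 1.871236


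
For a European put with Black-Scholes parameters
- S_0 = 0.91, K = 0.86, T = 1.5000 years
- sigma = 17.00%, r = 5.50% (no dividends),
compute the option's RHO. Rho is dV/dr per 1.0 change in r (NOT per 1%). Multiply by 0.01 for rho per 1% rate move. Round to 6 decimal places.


Answer: Rho = -0.340349

Derivation:
d1 = 0.7717679869; d2 = 0.5635613588
phi(d1) = 0.2961907975; exp(-qT) = 1.0000000000; exp(-rT) = 0.9208114379
N(-d2) = 0.2865263453
Rho = -K*T*exp(-rT)*N(-d2) = -0.8600 * 1.5000 * 0.9208114379 * 0.2865263453 = -0.340349


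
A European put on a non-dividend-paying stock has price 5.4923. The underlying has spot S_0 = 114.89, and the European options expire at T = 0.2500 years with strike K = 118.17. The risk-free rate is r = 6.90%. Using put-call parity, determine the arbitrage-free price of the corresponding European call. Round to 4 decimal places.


Answer: Call price = 4.2333

Derivation:
Put-call parity: C - P = S_0 * exp(-qT) - K * exp(-rT).
S_0 * exp(-qT) = 114.8900 * 1.00000000 = 114.89000000
K * exp(-rT) = 118.1700 * 0.98289793 = 116.14904832
C = P + S*exp(-qT) - K*exp(-rT)
C = 5.4923 + 114.89000000 - 116.14904832 = 4.2333


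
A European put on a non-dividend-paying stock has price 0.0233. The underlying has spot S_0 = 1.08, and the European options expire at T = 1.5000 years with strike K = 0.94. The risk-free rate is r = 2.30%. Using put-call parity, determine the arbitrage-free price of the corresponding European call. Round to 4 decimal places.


Put-call parity: C - P = S_0 * exp(-qT) - K * exp(-rT).
S_0 * exp(-qT) = 1.0800 * 1.00000000 = 1.08000000
K * exp(-rT) = 0.9400 * 0.96608834 = 0.90812304
C = P + S*exp(-qT) - K*exp(-rT)
C = 0.0233 + 1.08000000 - 0.90812304 = 0.1952

Answer: Call price = 0.1952


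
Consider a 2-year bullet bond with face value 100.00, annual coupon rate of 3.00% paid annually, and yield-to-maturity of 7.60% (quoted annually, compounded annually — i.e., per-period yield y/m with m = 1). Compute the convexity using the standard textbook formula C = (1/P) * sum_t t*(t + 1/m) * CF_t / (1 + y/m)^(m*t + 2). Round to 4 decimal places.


Coupon per period c = face * coupon_rate / m = 3.000000
Periods per year m = 1; per-period yield y/m = 0.076000
Number of cashflows N = 2
Cashflows (t years, CF_t, discount factor 1/(1+y/m)^(m*t), PV):
  t = 1.0000: CF_t = 3.000000, DF = 0.929368, PV = 2.788104
  t = 2.0000: CF_t = 103.000000, DF = 0.863725, PV = 88.963668
Price P = sum_t PV_t = 91.751772
Convexity numerator sum_t t*(t + 1/m) * CF_t / (1+y/m)^(m*t + 2):
  t = 1.0000: term = 4.816310
  t = 2.0000: term = 461.040831
Convexity = (1/P) * sum = 465.857141 / 91.751772 = 5.077364

Answer: Convexity = 5.0774


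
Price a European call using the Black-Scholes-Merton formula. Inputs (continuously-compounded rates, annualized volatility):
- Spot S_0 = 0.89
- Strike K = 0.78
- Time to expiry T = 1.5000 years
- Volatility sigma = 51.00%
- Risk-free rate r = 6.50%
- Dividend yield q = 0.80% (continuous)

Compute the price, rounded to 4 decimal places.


Answer: Price = 0.2917

Derivation:
d1 = (ln(S/K) + (r - q + 0.5*sigma^2) * T) / (sigma * sqrt(T)) = 0.66040572
d2 = d1 - sigma * sqrt(T) = 0.03578583
exp(-rT) = 0.90710234; exp(-qT) = 0.98807171
C = S_0 * exp(-qT) * N(d1) - K * exp(-rT) * N(d2)
N(d1) = 0.74550325; N(d2) = 0.51427344
C = 0.8900 * 0.98807171 * 0.74550325 - 0.7800 * 0.90710234 * 0.51427344 = 0.2917


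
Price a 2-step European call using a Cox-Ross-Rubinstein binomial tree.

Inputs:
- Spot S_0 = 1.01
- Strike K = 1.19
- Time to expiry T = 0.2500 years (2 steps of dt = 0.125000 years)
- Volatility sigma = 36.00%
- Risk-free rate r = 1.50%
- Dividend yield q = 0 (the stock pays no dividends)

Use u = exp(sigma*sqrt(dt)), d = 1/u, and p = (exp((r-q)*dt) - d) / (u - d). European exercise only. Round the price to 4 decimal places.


Answer: Price = V(0,0) = 0.0254

Derivation:
dt = T/N = 0.125000
u = exp(sigma*sqrt(dt)) = 1.135734; d = 1/u = 0.880488
p = (exp((r-q)*dt) - d) / (u - d) = 0.475576
Discount per step: exp(-r*dt) = 0.998127
Stock lattice S(k, i) with i counting down-moves:
  k=0: S(0,0) = 1.0100
  k=1: S(1,0) = 1.1471; S(1,1) = 0.8893
  k=2: S(2,0) = 1.3028; S(2,1) = 1.0100; S(2,2) = 0.7830
Terminal payoffs V(N, i) = max(S_T - K, 0):
  V(2,0) = 0.112791; V(2,1) = 0.000000; V(2,2) = 0.000000
Backward induction: V(k, i) = exp(-r*dt) * [p * V(k+1, i) + (1-p) * V(k+1, i+1)].
  V(1,0) = exp(-r*dt) * [p*0.112791 + (1-p)*0.000000] = 0.053540
  V(1,1) = exp(-r*dt) * [p*0.000000 + (1-p)*0.000000] = 0.000000
  V(0,0) = exp(-r*dt) * [p*0.053540 + (1-p)*0.000000] = 0.025415


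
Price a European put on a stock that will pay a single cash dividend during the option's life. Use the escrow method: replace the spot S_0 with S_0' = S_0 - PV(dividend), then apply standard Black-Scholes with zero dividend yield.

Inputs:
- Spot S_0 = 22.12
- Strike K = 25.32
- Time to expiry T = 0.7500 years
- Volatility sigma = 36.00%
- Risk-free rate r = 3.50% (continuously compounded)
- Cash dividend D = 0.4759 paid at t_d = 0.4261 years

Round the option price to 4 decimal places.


PV(D) = D * exp(-r * t_d) = 0.4759 * 0.98519716 = 0.46885533
S_0' = S_0 - PV(D) = 22.1200 - 0.46885533 = 21.65114467
d1 = (ln(S_0'/K) + (r + sigma^2/2)*T) / (sigma*sqrt(T)) = -0.26200884
d2 = d1 - sigma*sqrt(T) = -0.57377799
exp(-rT) = 0.97409154
N(-d1) = 0.60334269; N(-d2) = 0.71694098
P = K * exp(-rT) * N(-d2) - S_0' * N(-d1) = 25.3200 * 0.97409154 * 0.71694098 - 21.65114467 * 0.60334269 = 4.6196

Answer: Price = 4.6196


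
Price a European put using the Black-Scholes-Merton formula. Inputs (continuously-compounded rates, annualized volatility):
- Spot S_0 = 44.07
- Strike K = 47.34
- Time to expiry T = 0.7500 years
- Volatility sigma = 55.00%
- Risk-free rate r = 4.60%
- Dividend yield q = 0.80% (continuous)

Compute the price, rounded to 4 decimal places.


d1 = (ln(S/K) + (r - q + 0.5*sigma^2) * T) / (sigma * sqrt(T)) = 0.14772016
d2 = d1 - sigma * sqrt(T) = -0.32859382
exp(-rT) = 0.96608834; exp(-qT) = 0.99401796
P = K * exp(-rT) * N(-d2) - S_0 * exp(-qT) * N(-d1)
N(-d1) = 0.44128181; N(-d2) = 0.62876864
P = 47.3400 * 0.96608834 * 0.62876864 - 44.0700 * 0.99401796 * 0.44128181 = 9.4255

Answer: Price = 9.4255


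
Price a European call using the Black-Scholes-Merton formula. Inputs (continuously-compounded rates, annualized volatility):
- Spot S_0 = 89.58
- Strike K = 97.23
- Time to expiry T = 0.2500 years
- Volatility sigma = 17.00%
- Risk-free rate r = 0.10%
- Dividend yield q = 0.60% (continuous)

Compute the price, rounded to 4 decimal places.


Answer: Price = 0.6871

Derivation:
d1 = (ln(S/K) + (r - q + 0.5*sigma^2) * T) / (sigma * sqrt(T)) = -0.93629088
d2 = d1 - sigma * sqrt(T) = -1.02129088
exp(-rT) = 0.99975003; exp(-qT) = 0.99850112
C = S_0 * exp(-qT) * N(d1) - K * exp(-rT) * N(d2)
N(d1) = 0.17456172; N(d2) = 0.15355832
C = 89.5800 * 0.99850112 * 0.17456172 - 97.2300 * 0.99975003 * 0.15355832 = 0.6871


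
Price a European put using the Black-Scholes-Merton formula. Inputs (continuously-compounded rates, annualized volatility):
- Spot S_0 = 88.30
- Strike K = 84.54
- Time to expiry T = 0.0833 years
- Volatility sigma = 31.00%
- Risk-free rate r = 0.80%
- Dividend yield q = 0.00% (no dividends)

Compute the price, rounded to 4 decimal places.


Answer: Price = 1.5425

Derivation:
d1 = (ln(S/K) + (r - q + 0.5*sigma^2) * T) / (sigma * sqrt(T)) = 0.53854396
d2 = d1 - sigma * sqrt(T) = 0.44907256
exp(-rT) = 0.99933382; exp(-qT) = 1.00000000
P = K * exp(-rT) * N(-d2) - S_0 * exp(-qT) * N(-d1)
N(-d1) = 0.29510078; N(-d2) = 0.32668966
P = 84.5400 * 0.99933382 * 0.32668966 - 88.3000 * 1.00000000 * 0.29510078 = 1.5425


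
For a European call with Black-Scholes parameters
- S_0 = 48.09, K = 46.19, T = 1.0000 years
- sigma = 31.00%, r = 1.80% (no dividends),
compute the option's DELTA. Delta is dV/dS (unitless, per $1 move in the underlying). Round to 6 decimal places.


Answer: Delta = 0.634238

Derivation:
d1 = 0.3430997769; d2 = 0.0330997769
phi(d1) = 0.3761387222; exp(-qT) = 1.0000000000; exp(-rT) = 0.9821610324
N(d1) = 0.6342383005
Delta = exp(-qT) * N(d1) = 1.0000000000 * 0.6342383005 = 0.634238


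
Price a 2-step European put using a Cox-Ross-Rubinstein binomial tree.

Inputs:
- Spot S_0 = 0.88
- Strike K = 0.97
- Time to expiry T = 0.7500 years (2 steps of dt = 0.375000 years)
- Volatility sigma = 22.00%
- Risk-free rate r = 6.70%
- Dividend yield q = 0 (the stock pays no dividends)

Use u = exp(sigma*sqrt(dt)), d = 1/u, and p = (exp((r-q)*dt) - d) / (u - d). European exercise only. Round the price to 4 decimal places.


Answer: Price = V(0,0) = 0.0969

Derivation:
dt = T/N = 0.375000
u = exp(sigma*sqrt(dt)) = 1.144219; d = 1/u = 0.873959
p = (exp((r-q)*dt) - d) / (u - d) = 0.560514
Discount per step: exp(-r*dt) = 0.975188
Stock lattice S(k, i) with i counting down-moves:
  k=0: S(0,0) = 0.8800
  k=1: S(1,0) = 1.0069; S(1,1) = 0.7691
  k=2: S(2,0) = 1.1521; S(2,1) = 0.8800; S(2,2) = 0.6721
Terminal payoffs V(N, i) = max(K - S_T, 0):
  V(2,0) = 0.000000; V(2,1) = 0.090000; V(2,2) = 0.297852
Backward induction: V(k, i) = exp(-r*dt) * [p * V(k+1, i) + (1-p) * V(k+1, i+1)].
  V(1,0) = exp(-r*dt) * [p*0.000000 + (1-p)*0.090000] = 0.038572
  V(1,1) = exp(-r*dt) * [p*0.090000 + (1-p)*0.297852] = 0.176849
  V(0,0) = exp(-r*dt) * [p*0.038572 + (1-p)*0.176849] = 0.096878


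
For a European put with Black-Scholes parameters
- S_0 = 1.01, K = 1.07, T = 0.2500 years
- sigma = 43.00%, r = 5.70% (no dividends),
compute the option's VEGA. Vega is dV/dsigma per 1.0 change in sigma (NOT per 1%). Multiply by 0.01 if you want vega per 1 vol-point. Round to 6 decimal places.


Answer: Vega = 0.200566

Derivation:
d1 = -0.0946317099; d2 = -0.3096317099
phi(d1) = 0.3971599775; exp(-qT) = 1.0000000000; exp(-rT) = 0.9858510507
Vega = S * exp(-qT) * phi(d1) * sqrt(T) = 1.0100 * 1.0000000000 * 0.3971599775 * 0.5000000000 = 0.200566


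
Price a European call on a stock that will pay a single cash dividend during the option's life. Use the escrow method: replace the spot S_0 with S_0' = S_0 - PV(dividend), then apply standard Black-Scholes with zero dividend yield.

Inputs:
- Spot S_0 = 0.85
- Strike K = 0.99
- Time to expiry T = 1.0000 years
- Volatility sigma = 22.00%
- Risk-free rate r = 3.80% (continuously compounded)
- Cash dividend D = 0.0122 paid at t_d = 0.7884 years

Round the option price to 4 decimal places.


Answer: Price = 0.0339

Derivation:
PV(D) = D * exp(-r * t_d) = 0.0122 * 0.97048513 = 0.01183992
S_0' = S_0 - PV(D) = 0.8500 - 0.01183992 = 0.83816008
d1 = (ln(S_0'/K) + (r + sigma^2/2)*T) / (sigma*sqrt(T)) = -0.47407197
d2 = d1 - sigma*sqrt(T) = -0.69407197
exp(-rT) = 0.96271294
N(d1) = 0.31772429; N(d2) = 0.24381854
C = S_0' * N(d1) - K * exp(-rT) * N(d2) = 0.83816008 * 0.31772429 - 0.9900 * 0.96271294 * 0.24381854 = 0.0339


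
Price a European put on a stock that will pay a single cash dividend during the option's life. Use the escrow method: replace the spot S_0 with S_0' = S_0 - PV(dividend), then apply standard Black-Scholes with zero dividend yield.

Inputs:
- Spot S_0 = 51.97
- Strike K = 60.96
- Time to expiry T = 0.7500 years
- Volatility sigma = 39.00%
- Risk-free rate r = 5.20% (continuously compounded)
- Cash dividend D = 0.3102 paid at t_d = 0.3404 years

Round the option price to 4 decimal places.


PV(D) = D * exp(-r * t_d) = 0.3102 * 0.98245494 = 0.30475752
S_0' = S_0 - PV(D) = 51.9700 - 0.30475752 = 51.66524248
d1 = (ln(S_0'/K) + (r + sigma^2/2)*T) / (sigma*sqrt(T)) = -0.20546312
d2 = d1 - sigma*sqrt(T) = -0.54321302
exp(-rT) = 0.96175071
N(-d1) = 0.58139484; N(-d2) = 0.70650843
P = K * exp(-rT) * N(-d2) - S_0' * N(-d1) = 60.9600 * 0.96175071 * 0.70650843 - 51.66524248 * 0.58139484 = 11.3835

Answer: Price = 11.3835


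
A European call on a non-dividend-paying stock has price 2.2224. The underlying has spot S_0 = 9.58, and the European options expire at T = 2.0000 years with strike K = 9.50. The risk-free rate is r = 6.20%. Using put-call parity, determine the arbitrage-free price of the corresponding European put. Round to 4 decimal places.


Answer: Put price = 1.0345

Derivation:
Put-call parity: C - P = S_0 * exp(-qT) - K * exp(-rT).
S_0 * exp(-qT) = 9.5800 * 1.00000000 = 9.58000000
K * exp(-rT) = 9.5000 * 0.88337984 = 8.39210849
P = C - S*exp(-qT) + K*exp(-rT)
P = 2.2224 - 9.58000000 + 8.39210849 = 1.0345


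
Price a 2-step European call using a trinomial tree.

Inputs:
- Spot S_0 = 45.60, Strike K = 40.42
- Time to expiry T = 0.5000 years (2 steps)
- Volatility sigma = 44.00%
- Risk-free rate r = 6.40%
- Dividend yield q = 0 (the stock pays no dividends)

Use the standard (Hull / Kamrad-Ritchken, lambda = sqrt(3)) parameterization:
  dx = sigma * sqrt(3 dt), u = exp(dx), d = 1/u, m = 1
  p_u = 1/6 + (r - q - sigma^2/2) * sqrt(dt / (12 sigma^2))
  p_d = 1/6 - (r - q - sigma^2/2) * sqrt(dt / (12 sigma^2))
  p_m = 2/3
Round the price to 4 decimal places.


dt = T/N = 0.250000; dx = sigma*sqrt(3*dt) = 0.381051
u = exp(dx) = 1.463823; d = 1/u = 0.683143
p_u = 0.155907, p_m = 0.666667, p_d = 0.177426
Discount per step: exp(-r*dt) = 0.984127
Stock lattice S(k, j) with j the centered position index:
  k=0: S(0,+0) = 45.6000
  k=1: S(1,-1) = 31.1513; S(1,+0) = 45.6000; S(1,+1) = 66.7503
  k=2: S(2,-2) = 21.2808; S(2,-1) = 31.1513; S(2,+0) = 45.6000; S(2,+1) = 66.7503; S(2,+2) = 97.7106
Terminal payoffs V(N, j) = max(S_T - K, 0):
  V(2,-2) = 0.000000; V(2,-1) = 0.000000; V(2,+0) = 5.180000; V(2,+1) = 26.330307; V(2,+2) = 57.290602
Backward induction: V(k, j) = exp(-r*dt) * [p_u * V(k+1, j+1) + p_m * V(k+1, j) + p_d * V(k+1, j-1)]
  V(1,-1) = exp(-r*dt) * [p_u*5.180000 + p_m*0.000000 + p_d*0.000000] = 0.794779
  V(1,+0) = exp(-r*dt) * [p_u*26.330307 + p_m*5.180000 + p_d*0.000000] = 7.438439
  V(1,+1) = exp(-r*dt) * [p_u*57.290602 + p_m*26.330307 + p_d*5.180000] = 26.969625
  V(0,+0) = exp(-r*dt) * [p_u*26.969625 + p_m*7.438439 + p_d*0.794779] = 9.157036

Answer: Price = V(0,0) = 9.1570


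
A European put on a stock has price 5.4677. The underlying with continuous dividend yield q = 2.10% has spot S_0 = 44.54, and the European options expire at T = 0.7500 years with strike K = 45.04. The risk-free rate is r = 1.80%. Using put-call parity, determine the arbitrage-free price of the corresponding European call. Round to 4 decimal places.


Answer: Call price = 4.8756

Derivation:
Put-call parity: C - P = S_0 * exp(-qT) - K * exp(-rT).
S_0 * exp(-qT) = 44.5400 * 0.98437338 = 43.84399046
K * exp(-rT) = 45.0400 * 0.98659072 = 44.43604586
C = P + S*exp(-qT) - K*exp(-rT)
C = 5.4677 + 43.84399046 - 44.43604586 = 4.8756
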